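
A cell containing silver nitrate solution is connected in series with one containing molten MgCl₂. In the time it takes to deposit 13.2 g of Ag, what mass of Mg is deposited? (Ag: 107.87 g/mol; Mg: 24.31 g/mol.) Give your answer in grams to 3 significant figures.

1.49 g

n(Ag) = 13.2 / 107.87 = 0.1224 mol
Ag⁺ + e⁻ → Ag, so n(e⁻) = 0.1224 mol
Same current for the same time ⇒ same n(e⁻) = 0.1224 mol in both cells.
Mg²⁺ + 2e⁻ → Mg, so n(Mg) = 0.1224 / 2 = 0.06120 mol
m(Mg) = 0.06120 × 24.31 = 1.49 g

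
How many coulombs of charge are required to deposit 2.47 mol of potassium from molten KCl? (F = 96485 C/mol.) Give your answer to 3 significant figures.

2.38×10^5 C

K⁺ + e⁻ → K, so n(e⁻) = 1 × 2.47 = 2.470 mol
Q = 2.470 × 96485 = 2.383×10^5 C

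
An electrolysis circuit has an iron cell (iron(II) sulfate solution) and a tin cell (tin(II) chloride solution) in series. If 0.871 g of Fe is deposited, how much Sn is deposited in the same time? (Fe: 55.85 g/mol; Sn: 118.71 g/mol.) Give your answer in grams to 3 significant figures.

1.85 g

n(Fe) = 0.871 / 55.85 = 0.01560 mol
Fe²⁺ + 2e⁻ → Fe, so n(e⁻) = 2 × 0.01560 = 0.03120 mol
The cells are in series, so the same charge (and hence the same n(e⁻) = 0.03120 mol) passes through both.
Sn²⁺ + 2e⁻ → Sn, so n(Sn) = 0.03120 / 2 = 0.01560 mol
m(Sn) = 0.01560 × 118.71 = 1.85 g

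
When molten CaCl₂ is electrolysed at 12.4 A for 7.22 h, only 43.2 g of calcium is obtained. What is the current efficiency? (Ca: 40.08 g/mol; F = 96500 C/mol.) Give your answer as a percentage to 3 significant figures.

Q = 12.4 × 25992 = 3.223×10^5 C
n(e⁻) = 3.223×10^5 / 96500 = 3.340 mol
Ca²⁺ + 2e⁻ → Ca, so theoretical n(Ca) = 1.670 mol → 66.93 g
Efficiency = 43.2 / 66.93 = 0.6455 = 64.5%

64.5%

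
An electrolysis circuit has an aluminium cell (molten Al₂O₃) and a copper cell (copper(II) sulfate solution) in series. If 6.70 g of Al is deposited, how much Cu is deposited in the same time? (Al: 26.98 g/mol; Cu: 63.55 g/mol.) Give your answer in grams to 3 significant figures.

23.7 g

n(Al) = 6.70 / 26.98 = 0.2483 mol
Al³⁺ + 3e⁻ → Al, so n(e⁻) = 3 × 0.2483 = 0.7449 mol
The cells are in series, so the same charge (and hence the same n(e⁻) = 0.7449 mol) passes through both.
Cu²⁺ + 2e⁻ → Cu, so n(Cu) = 0.7449 / 2 = 0.3725 mol
m(Cu) = 0.3725 × 63.55 = 23.7 g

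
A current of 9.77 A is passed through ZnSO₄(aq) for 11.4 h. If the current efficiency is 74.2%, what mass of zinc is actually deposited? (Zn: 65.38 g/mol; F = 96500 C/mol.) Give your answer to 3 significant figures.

101 g

Q = 9.77 × 41040 = 4.010×10^5 C
n(e⁻) = 4.010×10^5 / 96500 = 4.155 mol
Zn²⁺ + 2e⁻ → Zn, so theoretical m(Zn) = 2.078 × 65.38 = 135.9 g
Actual mass = 74.2% × 135.9 = 101 g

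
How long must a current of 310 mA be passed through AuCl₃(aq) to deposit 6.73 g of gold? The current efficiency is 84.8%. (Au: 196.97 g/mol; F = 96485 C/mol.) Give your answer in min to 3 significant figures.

627 min

n(Au) = 6.73 / 196.97 = 0.03417 mol
Au³⁺ + 3e⁻ → Au, so n(e⁻) = 3 × 0.03417 = 0.1025 mol
Q = 0.1025 × 96485 / 0.848 = 11660 C
t = Q / I = 11660 / 0.310 = 37610 s = 627 min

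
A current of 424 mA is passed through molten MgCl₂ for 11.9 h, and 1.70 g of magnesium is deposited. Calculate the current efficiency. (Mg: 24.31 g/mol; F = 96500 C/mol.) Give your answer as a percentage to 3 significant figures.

Q = 0.424 × 42840 = 18160 C
n(e⁻) = 18160 / 96500 = 0.1882 mol
Mg²⁺ + 2e⁻ → Mg, so theoretical n(Mg) = 0.09410 mol → 2.288 g
Efficiency = 1.70 / 2.288 = 0.7430 = 74.3%

74.3%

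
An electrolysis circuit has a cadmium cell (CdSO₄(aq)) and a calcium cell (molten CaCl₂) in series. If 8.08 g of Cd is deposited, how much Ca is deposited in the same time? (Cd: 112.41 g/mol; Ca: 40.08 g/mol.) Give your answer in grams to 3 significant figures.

2.88 g

n(Cd) = 8.08 / 112.41 = 0.07188 mol
Cd²⁺ + 2e⁻ → Cd, so n(e⁻) = 2 × 0.07188 = 0.1438 mol
Same current for the same time ⇒ same n(e⁻) = 0.1438 mol in both cells.
Ca²⁺ + 2e⁻ → Ca, so n(Ca) = 0.1438 / 2 = 0.07190 mol
m(Ca) = 0.07190 × 40.08 = 2.88 g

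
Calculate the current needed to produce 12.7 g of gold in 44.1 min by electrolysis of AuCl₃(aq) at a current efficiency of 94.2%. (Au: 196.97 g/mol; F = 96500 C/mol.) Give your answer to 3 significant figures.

n(Au) = 12.7 / 196.97 = 0.06448 mol
Au³⁺ + 3e⁻ → Au, so n(e⁻) = 3 × 0.06448 = 0.1934 mol
Q = 0.1934 × 96500 / 0.942 = 19810 C
I = Q / t = 19810 / 2646 s = 7.49 A

7.49 A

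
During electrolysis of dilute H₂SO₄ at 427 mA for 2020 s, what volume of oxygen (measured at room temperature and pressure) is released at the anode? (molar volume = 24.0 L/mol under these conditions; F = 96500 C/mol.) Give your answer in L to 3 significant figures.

Charge passed = 0.427 × 2020 = 862.5 C
Moles of electrons = 862.5 / 96500 = 0.008938 mol
2H₂O → O₂ + 4H⁺ + 4e⁻, so n(O₂) = 0.008938 / 4 = 0.002235 mol
V = 0.002235 × 24.0 = 0.05364 L

0.0536 L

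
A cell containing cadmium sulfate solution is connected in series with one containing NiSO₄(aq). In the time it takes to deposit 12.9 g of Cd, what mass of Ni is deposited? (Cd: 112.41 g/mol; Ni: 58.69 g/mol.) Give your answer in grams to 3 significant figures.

n(Cd) = 12.9 / 112.41 = 0.1148 mol
Cd²⁺ + 2e⁻ → Cd, so n(e⁻) = 2 × 0.1148 = 0.2296 mol
In series, the same 0.2296 mol of electrons flows through the second cell.
Ni²⁺ + 2e⁻ → Ni, so n(Ni) = 0.2296 / 2 = 0.1148 mol
m(Ni) = 0.1148 × 58.69 = 6.74 g

6.74 g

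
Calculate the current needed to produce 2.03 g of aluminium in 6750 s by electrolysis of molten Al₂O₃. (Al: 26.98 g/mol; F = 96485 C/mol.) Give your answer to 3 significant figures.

n(Al) = 2.03 / 26.98 = 0.07524 mol
Al³⁺ + 3e⁻ → Al, so n(e⁻) = 3 × 0.07524 = 0.2257 mol
Q = 0.2257 × 96485 = 21780 C
I = Q / t = 21780 / 6750 s = 3.23 A

3.23 A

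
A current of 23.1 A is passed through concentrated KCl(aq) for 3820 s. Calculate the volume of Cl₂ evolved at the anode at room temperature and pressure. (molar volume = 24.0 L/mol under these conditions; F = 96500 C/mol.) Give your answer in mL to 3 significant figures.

11000 mL

Q = 23.1 A × 3820 s = 88240 C
Moles of electrons = 88240 / 96500 = 0.9144 mol
2Cl⁻ → Cl₂ + 2e⁻, so n(Cl₂) = 0.9144 / 2 = 0.4572 mol
V = 0.4572 × 24.0 = 10.97 L
= 11000 mL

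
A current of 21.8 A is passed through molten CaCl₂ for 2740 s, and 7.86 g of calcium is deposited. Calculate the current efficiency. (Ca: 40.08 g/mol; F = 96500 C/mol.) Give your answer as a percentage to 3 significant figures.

Q = 21.8 × 2740 = 59730 C
n(e⁻) = 59730 / 96500 = 0.6190 mol
Ca²⁺ + 2e⁻ → Ca, so theoretical n(Ca) = 0.3095 mol → 12.40 g
Efficiency = 7.86 / 12.40 = 0.6339 = 63.4%

63.4%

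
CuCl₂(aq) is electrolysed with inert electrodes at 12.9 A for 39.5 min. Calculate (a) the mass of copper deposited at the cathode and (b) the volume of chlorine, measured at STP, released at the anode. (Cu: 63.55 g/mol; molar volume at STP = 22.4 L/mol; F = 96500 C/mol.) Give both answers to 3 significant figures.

Q = 12.9 × 2370 = 30570 C; n(e⁻) = 30570 / 96500 = 0.3168 mol
Cathode: Cu²⁺ + 2e⁻ → Cu → n(Cu) = 0.3168/2 = 0.1584 mol → 10.1 g
Anode: 2Cl⁻ → Cl₂ + 2e⁻ → n(Cl₂) = 0.3168/2 = 0.1584 mol → 3.55 L

10.1 g Cu; 3.55 L Cl₂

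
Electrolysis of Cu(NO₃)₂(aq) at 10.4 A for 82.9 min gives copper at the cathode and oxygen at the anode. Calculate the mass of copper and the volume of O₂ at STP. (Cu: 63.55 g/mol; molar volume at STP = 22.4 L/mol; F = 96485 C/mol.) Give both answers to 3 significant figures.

17.0 g Cu; 3.00 L O₂

Q = 10.4 × 4974 = 51730 C; n(e⁻) = 51730 / 96485 = 0.5361 mol
Cathode: Cu²⁺ + 2e⁻ → Cu → n(Cu) = 0.5361/2 = 0.2681 mol → 17.0 g
Anode: 2H₂O → O₂ + 4H⁺ + 4e⁻ → n(O₂) = 0.5361/4 = 0.1340 mol → 3.00 L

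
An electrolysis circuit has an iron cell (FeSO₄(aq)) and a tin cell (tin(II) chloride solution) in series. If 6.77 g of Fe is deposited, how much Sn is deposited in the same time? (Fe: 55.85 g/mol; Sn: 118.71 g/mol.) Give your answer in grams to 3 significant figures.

n(Fe) = 6.77 / 55.85 = 0.1212 mol
Fe²⁺ + 2e⁻ → Fe, so n(e⁻) = 2 × 0.1212 = 0.2424 mol
Since the cells are in series, n(e⁻) in the Sn cell is also 0.2424 mol.
Sn²⁺ + 2e⁻ → Sn, so n(Sn) = 0.2424 / 2 = 0.1212 mol
m(Sn) = 0.1212 × 118.71 = 14.4 g

14.4 g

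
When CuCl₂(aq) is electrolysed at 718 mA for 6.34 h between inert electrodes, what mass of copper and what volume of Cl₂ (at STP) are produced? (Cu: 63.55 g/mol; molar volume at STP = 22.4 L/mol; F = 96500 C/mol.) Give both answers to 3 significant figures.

Q = 0.718 × 22824 = 16390 C; n(e⁻) = 16390 / 96500 = 0.1698 mol
Cathode: Cu²⁺ + 2e⁻ → Cu → n(Cu) = 0.1698/2 = 0.08490 mol → 5.40 g
Anode: 2Cl⁻ → Cl₂ + 2e⁻ → n(Cl₂) = 0.1698/2 = 0.08490 mol → 1.90 L

5.40 g Cu; 1.90 L Cl₂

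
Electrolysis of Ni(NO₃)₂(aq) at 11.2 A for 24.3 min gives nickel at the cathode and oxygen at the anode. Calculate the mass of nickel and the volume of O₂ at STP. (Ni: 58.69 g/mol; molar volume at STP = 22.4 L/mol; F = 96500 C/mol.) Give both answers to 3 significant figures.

Q = 11.2 × 1458 = 16330 C; n(e⁻) = 16330 / 96500 = 0.1692 mol
Cathode: Ni²⁺ + 2e⁻ → Ni → n(Ni) = 0.1692/2 = 0.08460 mol → 4.97 g
Anode: 2H₂O → O₂ + 4H⁺ + 4e⁻ → n(O₂) = 0.1692/4 = 0.04230 mol → 0.948 L

4.97 g Ni; 0.948 L O₂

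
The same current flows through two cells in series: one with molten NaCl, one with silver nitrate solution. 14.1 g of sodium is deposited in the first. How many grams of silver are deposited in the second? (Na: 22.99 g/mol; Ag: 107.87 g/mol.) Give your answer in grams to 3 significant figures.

66.2 g

n(Na) = 14.1 / 22.99 = 0.6133 mol
Na⁺ + e⁻ → Na, so n(e⁻) = 0.6133 mol
Since the cells are in series, n(e⁻) in the Ag cell is also 0.6133 mol.
Ag⁺ + e⁻ → Ag, so n(Ag) = 0.6133 mol
m(Ag) = 0.6133 × 107.87 = 66.2 g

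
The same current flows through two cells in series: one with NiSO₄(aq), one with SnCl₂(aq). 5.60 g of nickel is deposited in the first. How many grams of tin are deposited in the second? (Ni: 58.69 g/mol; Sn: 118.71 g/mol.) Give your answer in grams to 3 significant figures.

11.3 g

n(Ni) = 5.60 / 58.69 = 0.09542 mol
Ni²⁺ + 2e⁻ → Ni, so n(e⁻) = 2 × 0.09542 = 0.1908 mol
Since the cells are in series, n(e⁻) in the Sn cell is also 0.1908 mol.
Sn²⁺ + 2e⁻ → Sn, so n(Sn) = 0.1908 / 2 = 0.09540 mol
m(Sn) = 0.09540 × 118.71 = 11.3 g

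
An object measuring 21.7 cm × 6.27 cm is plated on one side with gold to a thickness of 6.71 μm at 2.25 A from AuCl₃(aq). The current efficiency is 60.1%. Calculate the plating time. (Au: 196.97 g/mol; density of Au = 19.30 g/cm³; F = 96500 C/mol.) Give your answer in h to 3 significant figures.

0.532 h

Plated area = 21.7 × 6.27 = 136.1 cm²
Volume = 136.1 × 6.71×10⁻⁴ cm = 0.09132 cm³
m(Au) = 0.09132 × 19.30 = 1.762 g
n(Au) = 1.762 / 196.97 = 0.008946 mol; n(e⁻) = 3 × 0.008946 = 0.02684 mol
Q = 0.02684 × 96500 / 0.601 = 4310 C
t = 4310 / 2.25 = 1916 s = 0.532 h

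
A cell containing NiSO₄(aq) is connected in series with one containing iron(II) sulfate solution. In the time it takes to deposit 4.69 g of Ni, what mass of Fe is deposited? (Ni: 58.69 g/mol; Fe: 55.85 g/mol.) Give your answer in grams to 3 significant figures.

n(Ni) = 4.69 / 58.69 = 0.07991 mol
Ni²⁺ + 2e⁻ → Ni, so n(e⁻) = 2 × 0.07991 = 0.1598 mol
The cells are in series, so the same charge (and hence the same n(e⁻) = 0.1598 mol) passes through both.
Fe²⁺ + 2e⁻ → Fe, so n(Fe) = 0.1598 / 2 = 0.07990 mol
m(Fe) = 0.07990 × 55.85 = 4.46 g

4.46 g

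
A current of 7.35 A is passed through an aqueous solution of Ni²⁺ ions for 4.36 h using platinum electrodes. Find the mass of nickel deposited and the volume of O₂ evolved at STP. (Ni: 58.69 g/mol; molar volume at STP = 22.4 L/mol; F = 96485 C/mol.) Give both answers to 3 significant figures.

35.1 g Ni; 6.70 L O₂

Q = 7.35 × 15696 = 1.154×10^5 C; n(e⁻) = 1.154×10^5 / 96485 = 1.196 mol
Cathode: Ni²⁺ + 2e⁻ → Ni → n(Ni) = 1.196/2 = 0.5980 mol → 35.1 g
Anode: 2H₂O → O₂ + 4H⁺ + 4e⁻ → n(O₂) = 1.196/4 = 0.2990 mol → 6.70 L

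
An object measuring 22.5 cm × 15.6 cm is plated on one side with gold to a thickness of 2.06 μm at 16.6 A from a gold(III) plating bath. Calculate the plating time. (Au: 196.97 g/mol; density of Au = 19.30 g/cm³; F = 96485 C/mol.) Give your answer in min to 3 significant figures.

2.06 min

Plated area = 22.5 × 15.6 = 351.0 cm²
Volume = 351.0 × 2.06×10⁻⁴ cm = 0.07231 cm³
m(Au) = 0.07231 × 19.30 = 1.396 g
n(Au) = 1.396 / 196.97 = 0.007087 mol; n(e⁻) = 3 × 0.007087 = 0.02126 mol
Q = 0.02126 × 96485 = 2051 C
t = 2051 / 16.6 = 123.6 s = 2.06 min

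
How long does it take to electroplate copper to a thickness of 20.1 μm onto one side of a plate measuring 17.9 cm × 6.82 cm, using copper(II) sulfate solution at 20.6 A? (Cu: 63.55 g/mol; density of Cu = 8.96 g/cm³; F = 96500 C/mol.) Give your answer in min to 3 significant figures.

5.40 min

Plated area = 17.9 × 6.82 = 122.1 cm²
Volume = 122.1 × 20.1×10⁻⁴ cm = 0.2454 cm³
m(Cu) = 0.2454 × 8.96 = 2.199 g
n(Cu) = 2.199 / 63.55 = 0.03460 mol; n(e⁻) = 2 × 0.03460 = 0.06920 mol
Q = 0.06920 × 96500 = 6678 C
t = 6678 / 20.6 = 324.2 s = 5.40 min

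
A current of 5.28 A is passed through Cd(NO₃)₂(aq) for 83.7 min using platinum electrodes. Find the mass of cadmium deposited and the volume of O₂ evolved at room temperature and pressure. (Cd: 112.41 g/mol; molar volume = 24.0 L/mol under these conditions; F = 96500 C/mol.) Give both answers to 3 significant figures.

15.4 g Cd; 1.65 L O₂

Q = 5.28 × 5022 = 26520 C; n(e⁻) = 26520 / 96500 = 0.2748 mol
Cathode: Cd²⁺ + 2e⁻ → Cd → n(Cd) = 0.2748/2 = 0.1374 mol → 15.4 g
Anode: 2H₂O → O₂ + 4H⁺ + 4e⁻ → n(O₂) = 0.2748/4 = 0.06870 mol → 1.65 L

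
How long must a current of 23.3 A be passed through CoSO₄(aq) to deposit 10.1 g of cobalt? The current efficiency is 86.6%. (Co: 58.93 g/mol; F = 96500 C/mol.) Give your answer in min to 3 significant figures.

n(Co) = 10.1 / 58.93 = 0.1714 mol
Co²⁺ + 2e⁻ → Co, so n(e⁻) = 2 × 0.1714 = 0.3428 mol
Q = 0.3428 × 96500 / 0.866 = 38200 C
t = Q / I = 38200 / 23.3 = 1639 s = 27.3 min

27.3 min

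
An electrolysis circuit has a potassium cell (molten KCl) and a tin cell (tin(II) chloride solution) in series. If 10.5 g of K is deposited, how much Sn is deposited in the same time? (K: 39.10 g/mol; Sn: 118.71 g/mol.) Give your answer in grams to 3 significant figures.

15.9 g

n(K) = 10.5 / 39.10 = 0.2685 mol
K⁺ + e⁻ → K, so n(e⁻) = 0.2685 mol
In series, the same 0.2685 mol of electrons flows through the second cell.
Sn²⁺ + 2e⁻ → Sn, so n(Sn) = 0.2685 / 2 = 0.1343 mol
m(Sn) = 0.1343 × 118.71 = 15.9 g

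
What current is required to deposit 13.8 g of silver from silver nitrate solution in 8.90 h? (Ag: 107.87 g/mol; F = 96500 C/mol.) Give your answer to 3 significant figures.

n(Ag) = 13.8 / 107.87 = 0.1279 mol
Ag⁺ + e⁻ → Ag, so n(e⁻) = 0.1279 mol
Q = 0.1279 × 96500 = 12340 C
I = Q / t = 12340 / 32040 s = 0.385 A

0.385 A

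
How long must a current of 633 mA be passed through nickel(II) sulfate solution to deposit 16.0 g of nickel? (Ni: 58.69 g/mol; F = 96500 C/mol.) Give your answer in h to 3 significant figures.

23.1 h

n(Ni) = 16.0 / 58.69 = 0.2726 mol
Ni²⁺ + 2e⁻ → Ni, so n(e⁻) = 2 × 0.2726 = 0.5452 mol
Q = 0.5452 × 96500 = 52610 C
t = Q / I = 52610 / 0.633 = 83110 s = 23.1 h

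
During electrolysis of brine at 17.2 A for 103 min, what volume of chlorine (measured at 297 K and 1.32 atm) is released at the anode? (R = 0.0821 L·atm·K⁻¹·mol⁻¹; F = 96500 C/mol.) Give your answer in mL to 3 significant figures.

10200 mL

Q = It = 17.2 × 6180 = 1.063×10^5 C
n(e⁻) = 1.063×10^5 / 96500 = 1.102 mol
2Cl⁻ → Cl₂ + 2e⁻, so n(Cl₂) = 1.102 / 2 = 0.5510 mol
V = nRT/P = 0.5510 × 0.0821 × 297 / 1.32 = 10.18 L
= 10200 mL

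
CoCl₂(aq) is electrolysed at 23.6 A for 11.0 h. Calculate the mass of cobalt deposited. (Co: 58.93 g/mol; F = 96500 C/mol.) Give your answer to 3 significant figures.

Charge passed = 23.6 × 39600 = 9.346×10^5 C
Moles of electrons = 9.346×10^5 / 96500 = 9.685 mol
Co²⁺ + 2e⁻ → Co, so n(Co) = 9.685 / 2 = 4.843 mol
m = 4.843 × 58.93 = 285 g

285 g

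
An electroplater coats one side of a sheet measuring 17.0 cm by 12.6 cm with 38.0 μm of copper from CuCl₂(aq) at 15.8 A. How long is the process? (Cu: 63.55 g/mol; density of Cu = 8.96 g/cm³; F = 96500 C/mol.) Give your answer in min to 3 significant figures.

23.4 min

Plated area = 17.0 × 12.6 = 214.2 cm²
Volume = 214.2 × 38.0×10⁻⁴ cm = 0.8140 cm³
m(Cu) = 0.8140 × 8.96 = 7.293 g
n(Cu) = 7.293 / 63.55 = 0.1148 mol; n(e⁻) = 2 × 0.1148 = 0.2296 mol
Q = 0.2296 × 96500 = 22160 C
t = 22160 / 15.8 = 1403 s = 23.4 min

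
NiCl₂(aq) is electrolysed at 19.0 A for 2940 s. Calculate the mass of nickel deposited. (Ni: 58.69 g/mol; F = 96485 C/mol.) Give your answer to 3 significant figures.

Q = 19.0 A × 2940 s = 55860 C
Moles of electrons = 55860 / 96485 = 0.5790 mol
Ni²⁺ + 2e⁻ → Ni, so n(Ni) = 0.5790 / 2 = 0.2895 mol
m = 0.2895 × 58.69 = 17.0 g

17.0 g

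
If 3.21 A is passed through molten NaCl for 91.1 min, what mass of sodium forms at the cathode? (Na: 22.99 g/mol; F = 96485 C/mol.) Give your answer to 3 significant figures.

Charge passed = 3.21 × 5466 = 17550 C
n(e⁻) = 17550 / 96485 = 0.1819 mol
Na⁺ + e⁻ → Na, so n(Na) = 0.1819 mol
m = 0.1819 × 22.99 = 4.18 g

4.18 g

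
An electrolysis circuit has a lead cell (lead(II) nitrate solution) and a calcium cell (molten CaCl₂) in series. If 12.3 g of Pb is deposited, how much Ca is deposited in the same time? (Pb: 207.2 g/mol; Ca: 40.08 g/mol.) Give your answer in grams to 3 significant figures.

n(Pb) = 12.3 / 207.2 = 0.05936 mol
Pb²⁺ + 2e⁻ → Pb, so n(e⁻) = 2 × 0.05936 = 0.1187 mol
Same current for the same time ⇒ same n(e⁻) = 0.1187 mol in both cells.
Ca²⁺ + 2e⁻ → Ca, so n(Ca) = 0.1187 / 2 = 0.05935 mol
m(Ca) = 0.05935 × 40.08 = 2.38 g

2.38 g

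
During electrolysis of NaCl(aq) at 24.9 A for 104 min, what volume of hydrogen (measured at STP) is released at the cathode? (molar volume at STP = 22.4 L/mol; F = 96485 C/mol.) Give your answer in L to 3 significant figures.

18.0 L

Q = 24.9 A × 6240 s = 1.554×10^5 C
Moles of electrons = 1.554×10^5 / 96485 = 1.611 mol
2H⁺ + 2e⁻ → H₂, so n(H₂) = 1.611 / 2 = 0.8055 mol
V = 0.8055 × 22.4 = 18.04 L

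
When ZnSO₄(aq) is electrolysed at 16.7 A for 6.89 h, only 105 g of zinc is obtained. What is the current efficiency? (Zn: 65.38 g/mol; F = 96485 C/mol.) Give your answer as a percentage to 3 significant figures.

74.8%

Q = 16.7 × 24804 = 4.142×10^5 C
n(e⁻) = 4.142×10^5 / 96485 = 4.293 mol
Zn²⁺ + 2e⁻ → Zn, so theoretical n(Zn) = 2.147 mol → 140.4 g
Efficiency = 105 / 140.4 = 0.7479 = 74.8%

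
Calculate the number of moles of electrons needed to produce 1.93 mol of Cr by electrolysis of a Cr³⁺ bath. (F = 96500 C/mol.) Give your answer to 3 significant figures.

Cr³⁺ + 3e⁻ → Cr, so n(e⁻) = 3 × 1.93 = 5.790 mol

5.79 mol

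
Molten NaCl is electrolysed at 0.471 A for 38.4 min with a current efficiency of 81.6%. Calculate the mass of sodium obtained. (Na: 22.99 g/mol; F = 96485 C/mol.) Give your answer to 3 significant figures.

Q = 0.471 × 2304 = 1085 C
n(e⁻) = 1085 / 96485 = 0.01125 mol
Na⁺ + e⁻ → Na, so theoretical m(Na) = 0.01125 × 22.99 = 0.2586 g
Actual mass = 81.6% × 0.2586 = 0.211 g

0.211 g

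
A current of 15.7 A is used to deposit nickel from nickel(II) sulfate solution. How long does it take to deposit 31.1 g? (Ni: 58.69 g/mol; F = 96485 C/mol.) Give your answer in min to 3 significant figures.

109 min

n(Ni) = 31.1 / 58.69 = 0.5299 mol
Ni²⁺ + 2e⁻ → Ni, so n(e⁻) = 2 × 0.5299 = 1.060 mol
Q = 1.060 × 96485 = 1.023×10^5 C
t = Q / I = 1.023×10^5 / 15.7 = 6516 s = 109 min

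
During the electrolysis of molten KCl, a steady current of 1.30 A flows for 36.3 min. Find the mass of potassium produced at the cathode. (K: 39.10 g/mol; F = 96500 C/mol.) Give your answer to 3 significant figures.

Q = 1.30 A × 2178 s = 2831 C
n(e⁻) = 2831 / 96500 = 0.02934 mol
K⁺ + e⁻ → K, so n(K) = 0.02934 mol
m = 0.02934 × 39.10 = 1.15 g

1.15 g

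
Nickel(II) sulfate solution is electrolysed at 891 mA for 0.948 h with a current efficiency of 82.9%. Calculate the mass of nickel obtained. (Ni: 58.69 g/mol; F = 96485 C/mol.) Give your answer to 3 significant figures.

0.767 g

Q = 0.891 × 3412.8 = 3041 C
n(e⁻) = 3041 / 96485 = 0.03152 mol
Ni²⁺ + 2e⁻ → Ni, so theoretical m(Ni) = 0.01576 × 58.69 = 0.9250 g
Actual mass = 82.9% × 0.9250 = 0.767 g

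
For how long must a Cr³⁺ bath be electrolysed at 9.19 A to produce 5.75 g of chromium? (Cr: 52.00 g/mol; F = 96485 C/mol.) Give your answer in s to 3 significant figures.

3480 s

n(Cr) = 5.75 / 52.00 = 0.1106 mol
Cr³⁺ + 3e⁻ → Cr, so n(e⁻) = 3 × 0.1106 = 0.3318 mol
Q = 0.3318 × 96485 = 32010 C
t = Q / I = 32010 / 9.19 = 3483 s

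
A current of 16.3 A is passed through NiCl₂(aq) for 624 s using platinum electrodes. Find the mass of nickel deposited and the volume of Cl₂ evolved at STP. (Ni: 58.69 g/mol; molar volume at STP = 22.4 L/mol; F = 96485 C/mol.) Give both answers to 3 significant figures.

Q = 16.3 × 624 = 10170 C; n(e⁻) = 10170 / 96485 = 0.1054 mol
Cathode: Ni²⁺ + 2e⁻ → Ni → n(Ni) = 0.1054/2 = 0.05270 mol → 3.09 g
Anode: 2Cl⁻ → Cl₂ + 2e⁻ → n(Cl₂) = 0.1054/2 = 0.05270 mol → 1.18 L

3.09 g Ni; 1.18 L Cl₂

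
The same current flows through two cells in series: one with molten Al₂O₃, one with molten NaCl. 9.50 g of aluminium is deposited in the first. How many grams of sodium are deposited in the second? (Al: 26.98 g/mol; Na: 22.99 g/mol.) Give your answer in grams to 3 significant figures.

n(Al) = 9.50 / 26.98 = 0.3521 mol
Al³⁺ + 3e⁻ → Al, so n(e⁻) = 3 × 0.3521 = 1.056 mol
Same current for the same time ⇒ same n(e⁻) = 1.056 mol in both cells.
Na⁺ + e⁻ → Na, so n(Na) = 1.056 mol
m(Na) = 1.056 × 22.99 = 24.3 g

24.3 g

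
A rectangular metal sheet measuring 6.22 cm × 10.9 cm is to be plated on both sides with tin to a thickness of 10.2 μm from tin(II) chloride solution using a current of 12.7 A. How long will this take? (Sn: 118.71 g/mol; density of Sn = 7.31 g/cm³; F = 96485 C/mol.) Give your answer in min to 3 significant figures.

2.16 min

Plated area = 2 × 6.22 × 10.9 = 135.6 cm²
Volume = 135.6 × 10.2×10⁻⁴ cm = 0.1383 cm³
m(Sn) = 0.1383 × 7.31 = 1.011 g
n(Sn) = 1.011 / 118.71 = 0.008517 mol; n(e⁻) = 2 × 0.008517 = 0.01703 mol
Q = 0.01703 × 96485 = 1643 C
t = 1643 / 12.7 = 129.4 s = 2.16 min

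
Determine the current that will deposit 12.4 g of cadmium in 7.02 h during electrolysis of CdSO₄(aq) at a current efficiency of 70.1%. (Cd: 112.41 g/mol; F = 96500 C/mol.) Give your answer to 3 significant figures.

n(Cd) = 12.4 / 112.41 = 0.1103 mol
Cd²⁺ + 2e⁻ → Cd, so n(e⁻) = 2 × 0.1103 = 0.2206 mol
Q = 0.2206 × 96500 / 0.701 = 30370 C
I = Q / t = 30370 / 25272 s = 1.20 A

1.20 A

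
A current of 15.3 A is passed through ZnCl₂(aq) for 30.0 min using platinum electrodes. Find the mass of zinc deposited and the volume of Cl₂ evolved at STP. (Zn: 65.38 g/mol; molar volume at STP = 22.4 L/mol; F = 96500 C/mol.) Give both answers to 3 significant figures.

9.33 g Zn; 3.20 L Cl₂

Q = 15.3 × 1800 = 27540 C; n(e⁻) = 27540 / 96500 = 0.2854 mol
Cathode: Zn²⁺ + 2e⁻ → Zn → n(Zn) = 0.2854/2 = 0.1427 mol → 9.33 g
Anode: 2Cl⁻ → Cl₂ + 2e⁻ → n(Cl₂) = 0.2854/2 = 0.1427 mol → 3.20 L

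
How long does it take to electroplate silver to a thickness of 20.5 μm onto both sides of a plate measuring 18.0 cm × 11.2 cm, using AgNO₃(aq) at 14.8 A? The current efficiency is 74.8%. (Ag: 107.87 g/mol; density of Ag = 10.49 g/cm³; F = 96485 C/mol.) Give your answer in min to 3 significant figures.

Plated area = 2 × 18.0 × 11.2 = 403.2 cm²
Volume = 403.2 × 20.5×10⁻⁴ cm = 0.8266 cm³
m(Ag) = 0.8266 × 10.49 = 8.671 g
n(Ag) = 8.671 / 107.87 = 0.08038 mol; n(e⁻) = 0.08038 mol
Q = 0.08038 × 96485 / 0.748 = 10370 C
t = 10370 / 14.8 = 700.7 s = 11.7 min

11.7 min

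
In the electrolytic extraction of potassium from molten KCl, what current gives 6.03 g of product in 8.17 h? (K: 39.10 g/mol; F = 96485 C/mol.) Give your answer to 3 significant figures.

n(K) = 6.03 / 39.10 = 0.1542 mol
K⁺ + e⁻ → K, so n(e⁻) = 0.1542 mol
Q = 0.1542 × 96485 = 14880 C
I = Q / t = 14880 / 29412 s = 0.506 A

0.506 A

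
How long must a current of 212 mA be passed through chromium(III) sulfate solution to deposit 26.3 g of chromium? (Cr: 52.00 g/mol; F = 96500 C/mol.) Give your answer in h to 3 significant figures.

n(Cr) = 26.3 / 52.00 = 0.5058 mol
Cr³⁺ + 3e⁻ → Cr, so n(e⁻) = 3 × 0.5058 = 1.517 mol
Q = 1.517 × 96500 = 1.464×10^5 C
t = Q / I = 1.464×10^5 / 0.212 = 6.906×10^5 s = 192 h

192 h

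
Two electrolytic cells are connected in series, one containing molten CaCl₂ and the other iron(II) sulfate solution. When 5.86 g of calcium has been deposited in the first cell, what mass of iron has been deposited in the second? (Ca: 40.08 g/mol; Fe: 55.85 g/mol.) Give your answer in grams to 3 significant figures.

n(Ca) = 5.86 / 40.08 = 0.1462 mol
Ca²⁺ + 2e⁻ → Ca, so n(e⁻) = 2 × 0.1462 = 0.2924 mol
Since the cells are in series, n(e⁻) in the Fe cell is also 0.2924 mol.
Fe²⁺ + 2e⁻ → Fe, so n(Fe) = 0.2924 / 2 = 0.1462 mol
m(Fe) = 0.1462 × 55.85 = 8.17 g

8.17 g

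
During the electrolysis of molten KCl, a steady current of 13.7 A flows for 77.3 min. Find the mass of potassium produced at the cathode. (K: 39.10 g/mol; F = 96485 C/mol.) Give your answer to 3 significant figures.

25.7 g

Charge passed = 13.7 × 4638 = 63540 C
n(e⁻) = Q/F = 63540/96485 = 0.6585 mol
K⁺ + e⁻ → K, so n(K) = 0.6585 mol
m = 0.6585 × 39.10 = 25.7 g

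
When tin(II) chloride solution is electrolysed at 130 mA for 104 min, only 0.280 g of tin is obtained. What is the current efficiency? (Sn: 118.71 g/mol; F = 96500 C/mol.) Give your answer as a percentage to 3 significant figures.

Q = 0.130 × 6240 = 811.2 C
n(e⁻) = 811.2 / 96500 = 0.008406 mol
Sn²⁺ + 2e⁻ → Sn, so theoretical n(Sn) = 0.004203 mol → 0.4989 g
Efficiency = 0.280 / 0.4989 = 0.5612 = 56.1%

56.1%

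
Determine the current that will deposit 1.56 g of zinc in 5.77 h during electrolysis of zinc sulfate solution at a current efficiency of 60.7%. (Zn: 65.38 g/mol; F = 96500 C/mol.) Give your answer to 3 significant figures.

0.365 A

n(Zn) = 1.56 / 65.38 = 0.02386 mol
Zn²⁺ + 2e⁻ → Zn, so n(e⁻) = 2 × 0.02386 = 0.04772 mol
Q = 0.04772 × 96500 / 0.607 = 7586 C
I = Q / t = 7586 / 20772 s = 0.365 A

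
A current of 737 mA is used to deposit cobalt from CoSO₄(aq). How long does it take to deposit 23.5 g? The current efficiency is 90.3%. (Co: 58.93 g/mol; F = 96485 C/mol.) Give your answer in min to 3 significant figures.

1930 min

n(Co) = 23.5 / 58.93 = 0.3988 mol
Co²⁺ + 2e⁻ → Co, so n(e⁻) = 2 × 0.3988 = 0.7976 mol
Q = 0.7976 × 96485 / 0.903 = 85220 C
t = Q / I = 85220 / 0.737 = 1.156×10^5 s = 1930 min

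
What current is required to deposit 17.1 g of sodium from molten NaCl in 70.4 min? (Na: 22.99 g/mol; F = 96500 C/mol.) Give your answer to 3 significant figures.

17.0 A

n(Na) = 17.1 / 22.99 = 0.7438 mol
Na⁺ + e⁻ → Na, so n(e⁻) = 0.7438 mol
Q = 0.7438 × 96500 = 71780 C
I = Q / t = 71780 / 4224 s = 17.0 A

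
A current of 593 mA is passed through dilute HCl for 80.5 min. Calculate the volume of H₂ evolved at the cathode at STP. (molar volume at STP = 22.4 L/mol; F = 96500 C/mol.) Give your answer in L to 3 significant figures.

Q = 0.593 A × 4830 s = 2864 C
n(e⁻) = 2864 / 96500 = 0.02968 mol
2H⁺ + 2e⁻ → H₂, so n(H₂) = 0.02968 / 2 = 0.01484 mol
V = 0.01484 × 22.4 = 0.3324 L

0.332 L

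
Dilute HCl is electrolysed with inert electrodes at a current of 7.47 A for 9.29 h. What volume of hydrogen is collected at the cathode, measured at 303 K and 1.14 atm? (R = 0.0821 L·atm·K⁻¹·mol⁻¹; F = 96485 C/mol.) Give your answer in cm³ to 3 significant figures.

28300 cm³

Charge passed = 7.47 × 33444 = 2.498×10^5 C
n(e⁻) = Q/F = 2.498×10^5/96485 = 2.589 mol
2H⁺ + 2e⁻ → H₂, so n(H₂) = 2.589 / 2 = 1.295 mol
V = nRT/P = 1.295 × 0.0821 × 303 / 1.14 = 28.26 L
= 28300 cm³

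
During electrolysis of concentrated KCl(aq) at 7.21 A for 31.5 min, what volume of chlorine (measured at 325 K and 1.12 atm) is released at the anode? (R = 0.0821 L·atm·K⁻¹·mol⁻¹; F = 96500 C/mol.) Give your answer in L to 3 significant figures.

1.68 L

Q = 7.21 A × 1890 s = 13630 C
n(e⁻) = Q/F = 13630/96500 = 0.1412 mol
2Cl⁻ → Cl₂ + 2e⁻, so n(Cl₂) = 0.1412 / 2 = 0.07060 mol
V = nRT/P = 0.07060 × 0.0821 × 325 / 1.12 = 1.682 L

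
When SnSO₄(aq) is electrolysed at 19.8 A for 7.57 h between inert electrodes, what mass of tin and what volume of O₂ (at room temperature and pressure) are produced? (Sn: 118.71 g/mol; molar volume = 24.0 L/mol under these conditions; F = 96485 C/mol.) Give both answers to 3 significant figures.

Q = 19.8 × 27252 = 5.396×10^5 C; n(e⁻) = 5.396×10^5 / 96485 = 5.593 mol
Cathode: Sn²⁺ + 2e⁻ → Sn → n(Sn) = 5.593/2 = 2.797 mol → 332 g
Anode: 2H₂O → O₂ + 4H⁺ + 4e⁻ → n(O₂) = 5.593/4 = 1.398 mol → 33.6 L

332 g Sn; 33.6 L O₂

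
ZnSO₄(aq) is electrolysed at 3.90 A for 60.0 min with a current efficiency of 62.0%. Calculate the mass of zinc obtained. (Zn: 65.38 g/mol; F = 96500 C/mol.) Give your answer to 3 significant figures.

2.95 g

Q = 3.90 × 3600 = 14040 C
n(e⁻) = 14040 / 96500 = 0.1455 mol
Zn²⁺ + 2e⁻ → Zn, so theoretical m(Zn) = 0.07275 × 65.38 = 4.756 g
Actual mass = 62.0% × 4.756 = 2.95 g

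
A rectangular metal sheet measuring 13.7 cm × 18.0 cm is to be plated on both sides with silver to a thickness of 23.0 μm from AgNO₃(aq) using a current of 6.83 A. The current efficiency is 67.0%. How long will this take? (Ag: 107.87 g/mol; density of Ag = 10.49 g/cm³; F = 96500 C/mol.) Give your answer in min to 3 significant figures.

Plated area = 2 × 13.7 × 18.0 = 493.2 cm²
Volume = 493.2 × 23.0×10⁻⁴ cm = 1.134 cm³
m(Ag) = 1.134 × 10.49 = 11.90 g
n(Ag) = 11.90 / 107.87 = 0.1103 mol; n(e⁻) = 0.1103 mol
Q = 0.1103 × 96500 / 0.670 = 15890 C
t = 15890 / 6.83 = 2327 s = 38.8 min

38.8 min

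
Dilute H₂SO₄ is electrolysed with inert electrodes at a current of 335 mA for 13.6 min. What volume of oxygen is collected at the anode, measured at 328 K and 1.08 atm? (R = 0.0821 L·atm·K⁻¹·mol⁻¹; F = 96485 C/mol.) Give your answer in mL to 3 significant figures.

Q = 0.335 A × 816 s = 273.4 C
n(e⁻) = Q/F = 273.4/96485 = 0.002834 mol
2H₂O → O₂ + 4H⁺ + 4e⁻, so n(O₂) = 0.002834 / 4 = 7.085×10^-4 mol
V = nRT/P = 7.085×10^-4 × 0.0821 × 328 / 1.08 = 0.01767 L
= 17.7 mL

17.7 mL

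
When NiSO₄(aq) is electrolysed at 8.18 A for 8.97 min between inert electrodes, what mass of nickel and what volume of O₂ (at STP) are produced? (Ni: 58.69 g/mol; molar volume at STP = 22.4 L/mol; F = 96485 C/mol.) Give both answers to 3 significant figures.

Q = 8.18 × 538.2 = 4402 C; n(e⁻) = 4402 / 96485 = 0.04562 mol
Cathode: Ni²⁺ + 2e⁻ → Ni → n(Ni) = 0.04562/2 = 0.02281 mol → 1.34 g
Anode: 2H₂O → O₂ + 4H⁺ + 4e⁻ → n(O₂) = 0.04562/4 = 0.01141 mol → 0.256 L

1.34 g Ni; 0.256 L O₂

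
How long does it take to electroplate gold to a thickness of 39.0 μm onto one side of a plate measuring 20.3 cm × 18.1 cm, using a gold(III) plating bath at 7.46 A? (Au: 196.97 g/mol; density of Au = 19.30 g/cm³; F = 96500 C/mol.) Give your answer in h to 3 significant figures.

Plated area = 20.3 × 18.1 = 367.4 cm²
Volume = 367.4 × 39.0×10⁻⁴ cm = 1.433 cm³
m(Au) = 1.433 × 19.30 = 27.66 g
n(Au) = 27.66 / 196.97 = 0.1404 mol; n(e⁻) = 3 × 0.1404 = 0.4212 mol
Q = 0.4212 × 96500 = 40650 C
t = 40650 / 7.46 = 5449 s = 1.51 h

1.51 h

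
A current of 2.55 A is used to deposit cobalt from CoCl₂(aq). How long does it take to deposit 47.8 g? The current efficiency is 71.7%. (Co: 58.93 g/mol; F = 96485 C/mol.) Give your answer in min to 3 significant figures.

n(Co) = 47.8 / 58.93 = 0.8111 mol
Co²⁺ + 2e⁻ → Co, so n(e⁻) = 2 × 0.8111 = 1.622 mol
Q = 1.622 × 96485 / 0.717 = 2.183×10^5 C
t = Q / I = 2.183×10^5 / 2.55 = 85610 s = 1430 min

1430 min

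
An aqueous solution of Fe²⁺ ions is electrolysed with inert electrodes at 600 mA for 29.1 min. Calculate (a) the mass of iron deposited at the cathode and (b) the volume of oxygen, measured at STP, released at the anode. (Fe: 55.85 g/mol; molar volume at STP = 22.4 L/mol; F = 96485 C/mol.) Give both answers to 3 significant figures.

0.303 g Fe; 0.0608 L O₂

Q = 0.600 × 1746 = 1048 C; n(e⁻) = 1048 / 96485 = 0.01086 mol
Cathode: Fe²⁺ + 2e⁻ → Fe → n(Fe) = 0.01086/2 = 0.005430 mol → 0.303 g
Anode: 2H₂O → O₂ + 4H⁺ + 4e⁻ → n(O₂) = 0.01086/4 = 0.002715 mol → 0.0608 L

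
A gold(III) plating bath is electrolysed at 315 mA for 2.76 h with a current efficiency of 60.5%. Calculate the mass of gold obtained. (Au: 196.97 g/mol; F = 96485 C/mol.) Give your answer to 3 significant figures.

1.29 g

Q = 0.315 × 9936 = 3130 C
n(e⁻) = 3130 / 96485 = 0.03244 mol
Au³⁺ + 3e⁻ → Au, so theoretical m(Au) = 0.01081 × 196.97 = 2.129 g
Actual mass = 60.5% × 2.129 = 1.29 g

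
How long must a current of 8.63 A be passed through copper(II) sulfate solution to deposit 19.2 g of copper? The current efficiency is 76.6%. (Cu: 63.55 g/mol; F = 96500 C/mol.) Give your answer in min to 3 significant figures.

n(Cu) = 19.2 / 63.55 = 0.3021 mol
Cu²⁺ + 2e⁻ → Cu, so n(e⁻) = 2 × 0.3021 = 0.6042 mol
Q = 0.6042 × 96500 / 0.766 = 76120 C
t = Q / I = 76120 / 8.63 = 8820 s = 147 min

147 min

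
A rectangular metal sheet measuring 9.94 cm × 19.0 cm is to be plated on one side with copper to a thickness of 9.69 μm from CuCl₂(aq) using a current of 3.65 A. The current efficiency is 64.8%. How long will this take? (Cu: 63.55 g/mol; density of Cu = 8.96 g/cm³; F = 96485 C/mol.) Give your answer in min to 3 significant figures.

Plated area = 9.94 × 19.0 = 188.9 cm²
Volume = 188.9 × 9.69×10⁻⁴ cm = 0.1830 cm³
m(Cu) = 0.1830 × 8.96 = 1.640 g
n(Cu) = 1.640 / 63.55 = 0.02581 mol; n(e⁻) = 2 × 0.02581 = 0.05162 mol
Q = 0.05162 × 96485 / 0.648 = 7686 C
t = 7686 / 3.65 = 2106 s = 35.1 min

35.1 min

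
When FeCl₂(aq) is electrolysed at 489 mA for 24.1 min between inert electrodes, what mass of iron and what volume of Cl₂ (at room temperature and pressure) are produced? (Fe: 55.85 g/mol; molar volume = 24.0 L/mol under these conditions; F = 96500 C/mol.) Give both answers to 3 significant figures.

Q = 0.489 × 1446 = 707.1 C; n(e⁻) = 707.1 / 96500 = 0.007327 mol
Cathode: Fe²⁺ + 2e⁻ → Fe → n(Fe) = 0.007327/2 = 0.003664 mol → 0.205 g
Anode: 2Cl⁻ → Cl₂ + 2e⁻ → n(Cl₂) = 0.007327/2 = 0.003664 mol → 0.0879 L

0.205 g Fe; 0.0879 L Cl₂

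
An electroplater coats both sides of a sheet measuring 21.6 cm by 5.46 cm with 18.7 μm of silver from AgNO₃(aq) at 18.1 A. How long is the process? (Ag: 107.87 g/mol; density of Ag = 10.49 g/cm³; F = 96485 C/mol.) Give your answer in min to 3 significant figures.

3.81 min

Plated area = 2 × 21.6 × 5.46 = 235.9 cm²
Volume = 235.9 × 18.7×10⁻⁴ cm = 0.4411 cm³
m(Ag) = 0.4411 × 10.49 = 4.627 g
n(Ag) = 4.627 / 107.87 = 0.04289 mol; n(e⁻) = 0.04289 mol
Q = 0.04289 × 96485 = 4138 C
t = 4138 / 18.1 = 228.6 s = 3.81 min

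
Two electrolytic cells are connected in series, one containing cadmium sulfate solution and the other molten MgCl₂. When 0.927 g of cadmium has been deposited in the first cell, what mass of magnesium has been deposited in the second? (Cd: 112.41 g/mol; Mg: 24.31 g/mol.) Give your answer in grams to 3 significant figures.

0.200 g

n(Cd) = 0.927 / 112.41 = 0.008247 mol
Cd²⁺ + 2e⁻ → Cd, so n(e⁻) = 2 × 0.008247 = 0.01649 mol
Since the cells are in series, n(e⁻) in the Mg cell is also 0.01649 mol.
Mg²⁺ + 2e⁻ → Mg, so n(Mg) = 0.01649 / 2 = 0.008245 mol
m(Mg) = 0.008245 × 24.31 = 0.200 g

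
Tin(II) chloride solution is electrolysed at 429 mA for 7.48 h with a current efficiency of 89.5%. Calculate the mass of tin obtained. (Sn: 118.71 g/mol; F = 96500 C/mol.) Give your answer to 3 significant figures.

6.36 g

Q = 0.429 × 26928 = 11550 C
n(e⁻) = 11550 / 96500 = 0.1197 mol
Sn²⁺ + 2e⁻ → Sn, so theoretical m(Sn) = 0.05985 × 118.71 = 7.105 g
Actual mass = 89.5% × 7.105 = 6.36 g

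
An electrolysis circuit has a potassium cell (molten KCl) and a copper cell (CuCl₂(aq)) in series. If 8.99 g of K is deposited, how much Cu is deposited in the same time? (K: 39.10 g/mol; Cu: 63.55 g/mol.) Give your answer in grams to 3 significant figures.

n(K) = 8.99 / 39.10 = 0.2299 mol
K⁺ + e⁻ → K, so n(e⁻) = 0.2299 mol
In series, the same 0.2299 mol of electrons flows through the second cell.
Cu²⁺ + 2e⁻ → Cu, so n(Cu) = 0.2299 / 2 = 0.1150 mol
m(Cu) = 0.1150 × 63.55 = 7.31 g

7.31 g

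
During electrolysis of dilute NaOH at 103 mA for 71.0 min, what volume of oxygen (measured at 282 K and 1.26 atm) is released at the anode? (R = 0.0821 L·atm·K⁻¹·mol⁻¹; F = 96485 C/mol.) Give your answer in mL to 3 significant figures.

Q = 0.103 A × 4260 s = 438.8 C
n(e⁻) = Q/F = 438.8/96485 = 0.004548 mol
2H₂O → O₂ + 4H⁺ + 4e⁻, so n(O₂) = 0.004548 / 4 = 0.001137 mol
V = nRT/P = 0.001137 × 0.0821 × 282 / 1.26 = 0.02089 L
= 20.9 mL

20.9 mL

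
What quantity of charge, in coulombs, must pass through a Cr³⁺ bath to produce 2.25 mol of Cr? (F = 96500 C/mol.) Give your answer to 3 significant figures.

6.51×10^5 C

Cr³⁺ + 3e⁻ → Cr, so n(e⁻) = 3 × 2.25 = 6.750 mol
Q = 6.750 × 96500 = 6.514×10^5 C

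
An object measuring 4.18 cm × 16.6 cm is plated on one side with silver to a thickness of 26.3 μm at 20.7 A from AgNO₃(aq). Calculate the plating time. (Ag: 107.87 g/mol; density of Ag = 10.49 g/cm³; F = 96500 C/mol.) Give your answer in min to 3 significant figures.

Plated area = 4.18 × 16.6 = 69.39 cm²
Volume = 69.39 × 26.3×10⁻⁴ cm = 0.1825 cm³
m(Ag) = 0.1825 × 10.49 = 1.914 g
n(Ag) = 1.914 / 107.87 = 0.01774 mol; n(e⁻) = 0.01774 mol
Q = 0.01774 × 96500 = 1712 C
t = 1712 / 20.7 = 82.71 s = 1.38 min

1.38 min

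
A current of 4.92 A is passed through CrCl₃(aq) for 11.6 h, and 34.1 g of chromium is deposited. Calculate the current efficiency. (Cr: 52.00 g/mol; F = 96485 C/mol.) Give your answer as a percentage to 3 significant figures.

92.4%

Q = 4.92 × 41760 = 2.055×10^5 C
n(e⁻) = 2.055×10^5 / 96485 = 2.130 mol
Cr³⁺ + 3e⁻ → Cr, so theoretical n(Cr) = 0.7100 mol → 36.92 g
Efficiency = 34.1 / 36.92 = 0.9236 = 92.4%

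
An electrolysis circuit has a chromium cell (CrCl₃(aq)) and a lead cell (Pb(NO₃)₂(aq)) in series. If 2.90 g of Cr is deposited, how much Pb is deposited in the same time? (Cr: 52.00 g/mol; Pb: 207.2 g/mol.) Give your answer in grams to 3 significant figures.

17.3 g

n(Cr) = 2.90 / 52.00 = 0.05577 mol
Cr³⁺ + 3e⁻ → Cr, so n(e⁻) = 3 × 0.05577 = 0.1673 mol
The cells are in series, so the same charge (and hence the same n(e⁻) = 0.1673 mol) passes through both.
Pb²⁺ + 2e⁻ → Pb, so n(Pb) = 0.1673 / 2 = 0.08365 mol
m(Pb) = 0.08365 × 207.2 = 17.3 g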